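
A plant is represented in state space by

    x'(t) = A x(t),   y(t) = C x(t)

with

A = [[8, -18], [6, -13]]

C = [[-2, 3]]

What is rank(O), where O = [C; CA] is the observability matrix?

CA = [[2, -3]]
Observability matrix O = [C; CA] = [[-2, 3], [2, -3]]
Every row of O is a scalar multiple of row 1 = [-2, 3] (multipliers 1, -1), so the rows span a one-dimensional space.
O ≠ 0, hence rank(O) = 1.
rank(O) = 1 < n = 2, so the pair (A, C) is not completely observable.

1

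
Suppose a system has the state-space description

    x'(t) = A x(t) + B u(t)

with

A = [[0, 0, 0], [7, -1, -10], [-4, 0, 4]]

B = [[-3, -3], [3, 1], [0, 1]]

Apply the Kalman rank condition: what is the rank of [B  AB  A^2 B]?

2

AB = [[0, 0], [-24, -32], [12, 16]]
A^2B = [[0, 0], [-96, -128], [48, 64]]
Controllability matrix C = [B  AB  A^2B] = [[-3, -3, 0, 0, 0, 0], [3, 1, -24, -32, -96, -128], [0, 1, 12, 16, 48, 64]]
The rows r1, r2, r3 of C are linearly dependent: r1 + r2 + 2·r3 = 0 (check each entry), so rank(C) ≤ 2.
The 2×2 minor from rows 1, 2, columns 1, 2 is (-3)·1 - (-3)·3 = -3 - (-9) = 6 ≠ 0, so rank(C) = 2.
rank(C) = 2 < n = 3, so the pair (A, B) is not completely controllable.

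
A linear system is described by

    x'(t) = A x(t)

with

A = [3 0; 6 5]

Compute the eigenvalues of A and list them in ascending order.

3, 5

det(sI - A) = s^2 - (tr A)s + det A, with tr A = 3 + 5 = 8 and det A = 3·5 - 0·6 = 15 - 0 = 15.
So p(s) = det(sI - A) = s^2 - 8s + 15.
Factor s^2 - 8s + 15: two numbers with sum 8 and product 15 are 5 and 3, so s^2 - 8s + 15 = (s - 5)(s - 3).
Hence p(s) = (s - 5) (s - 3), with roots 3, 5.
At least one eigenvalue has non-negative real part, so the system is not asymptotically stable.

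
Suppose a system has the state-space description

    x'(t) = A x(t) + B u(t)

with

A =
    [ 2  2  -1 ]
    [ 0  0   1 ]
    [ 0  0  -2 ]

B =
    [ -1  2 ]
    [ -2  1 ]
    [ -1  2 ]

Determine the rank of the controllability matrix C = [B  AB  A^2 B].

AB = [[-5, 4], [-1, 2], [2, -4]]
A^2B = [[-14, 16], [2, -4], [-4, 8]]
Controllability matrix C = [B  AB  A^2B] = [[-1, 2, -5, 4, -14, 16], [-2, 1, -1, 2, 2, -4], [-1, 2, 2, -4, -4, 8]]
Take the 3×3 submatrix of C formed by columns 1, 2, 3: [[-1, 2, -5], [-2, 1, -1], [-1, 2, 2]]. Its determinant is (-1)·(1·2 - (-1)·2) - 2·((-2)·2 - (-1)·(-1)) + (-5)·((-2)·2 - 1·(-1)) = (-1)·4 - 2·(-5) + (-5)·(-3) = 21 ≠ 0.
So rank(C) ≥ 3; since C has 3 rows, rank(C) = 3.
rank(C) = 3 = n, so the pair (A, B) is completely controllable.

3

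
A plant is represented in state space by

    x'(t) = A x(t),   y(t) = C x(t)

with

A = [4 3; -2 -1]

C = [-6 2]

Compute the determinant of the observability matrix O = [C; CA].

176

CA = [[-28, -20]]
Observability matrix O = [C; CA] = [[-6, 2], [-28, -20]]
det(O) = (-6)·(-20) - 2·(-28) = 120 - (-56) = 176
Since det(O) ≠ 0, rank(O) = 2 and the system is completely observable.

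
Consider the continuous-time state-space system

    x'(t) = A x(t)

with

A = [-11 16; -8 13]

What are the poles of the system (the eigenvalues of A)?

det(sI - A) = s^2 - (tr A)s + det A, with tr A = (-11) + 13 = 2 and det A = (-11)·13 - 16·(-8) = -143 - (-128) = -15.
So p(s) = det(sI - A) = s^2 - 2s - 15.
Factor s^2 - 2s - 15: two numbers with sum 2 and product -15 are 5 and -3, so s^2 - 2s - 15 = (s - 5)(s + 3).
Hence p(s) = (s - 5) (s + 3), with roots -3, 5.
At least one eigenvalue has non-negative real part, so the system is not asymptotically stable.

-3, 5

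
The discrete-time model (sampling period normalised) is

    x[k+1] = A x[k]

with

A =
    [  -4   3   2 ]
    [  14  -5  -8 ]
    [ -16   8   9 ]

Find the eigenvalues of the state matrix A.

-3, 1, 2

det(zI - A) = z^3 - (tr A)z^2 + (M11 + M22 + M33)z - det A, where Mii is the 2×2 principal minor of A obtained by deleting row i and column i.
tr A = (-4) + (-5) + 9 = 0; M11 = (-5)·9 - (-8)·8 = -45 - (-64) = 19; M22 = (-4)·9 - 2·(-16) = -36 - (-32) = -4; M33 = (-4)·(-5) - 3·14 = 20 - 42 = -22; sum of minors = -7.
det A = (-4)·((-5)·9 - (-8)·8) - 3·(14·9 - (-8)·(-16)) + 2·(14·8 - (-5)·(-16)) = (-4)·19 - 3·(-2) + 2·32 = -6.
So p(z) = det(zI - A) = z^3 - 7z + 6.
Rational-root test: any integer root divides 6. Testing small divisors, z = 1 works: p(1) = 1 + 0 + (-7) + 6 = 0, so (z - 1) is a factor.
Dividing, p(z) = (z - 1)(z^2 + z - 6).
Factor z^2 + z - 6: two numbers with sum -1 and product -6 are 2 and -3, so z^2 + z - 6 = (z - 2)(z + 3).
Hence p(z) = (z - 2) (z - 1) (z + 3), with roots -3, 1, 2.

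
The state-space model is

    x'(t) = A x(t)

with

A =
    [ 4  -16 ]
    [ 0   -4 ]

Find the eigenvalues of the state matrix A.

det(sI - A) = s^2 - (tr A)s + det A, with tr A = 4 + (-4) = 0 and det A = 4·(-4) - (-16)·0 = -16 - 0 = -16.
So p(s) = det(sI - A) = s^2 - 16.
Factor s^2 - 16: two numbers with sum 0 and product -16 are 4 and -4, so s^2 - 16 = (s - 4)(s + 4).
Hence p(s) = (s - 4) (s + 4), with roots -4, 4.
At least one eigenvalue has non-negative real part, so the system is not asymptotically stable.

-4, 4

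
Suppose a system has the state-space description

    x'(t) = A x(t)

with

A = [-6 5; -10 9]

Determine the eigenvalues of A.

det(sI - A) = s^2 - (tr A)s + det A, with tr A = (-6) + 9 = 3 and det A = (-6)·9 - 5·(-10) = -54 - (-50) = -4.
So p(s) = det(sI - A) = s^2 - 3s - 4.
Factor s^2 - 3s - 4: two numbers with sum 3 and product -4 are 4 and -1, so s^2 - 3s - 4 = (s - 4)(s + 1).
Hence p(s) = (s - 4) (s + 1), with roots -1, 4.
At least one eigenvalue has non-negative real part, so the system is not asymptotically stable.

-1, 4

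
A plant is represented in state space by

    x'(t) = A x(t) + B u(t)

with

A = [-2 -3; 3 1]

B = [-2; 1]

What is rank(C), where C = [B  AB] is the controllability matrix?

AB = [[1], [-5]]
Controllability matrix C = [B  AB] = [[-2, 1], [1, -5]]
det(C) = (-2)·(-5) - 1·1 = 10 - 1 = 9 ≠ 0, so rank(C) = 2.
rank(C) = 2 = n, so the pair (A, B) is completely controllable.

2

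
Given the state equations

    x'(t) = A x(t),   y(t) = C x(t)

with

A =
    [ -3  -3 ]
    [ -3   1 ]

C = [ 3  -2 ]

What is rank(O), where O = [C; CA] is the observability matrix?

2

CA = [[-3, -11]]
Observability matrix O = [C; CA] = [[3, -2], [-3, -11]]
det(O) = 3·(-11) - (-2)·(-3) = -33 - 6 = -39 ≠ 0, so rank(O) = 2.
rank(O) = 2 = n, so the pair (A, C) is completely observable.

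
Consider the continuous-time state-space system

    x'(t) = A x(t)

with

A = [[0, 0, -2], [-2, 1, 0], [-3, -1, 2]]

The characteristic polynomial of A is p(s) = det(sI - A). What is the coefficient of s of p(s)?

-4

Expand det(sI - A) for the 3×3 matrix.
p(s) = s^3 - 3s^2 - 4s + 10.
(Check: constant term = det(-A) = (-1)^3 det A = 10; coefficient of s^2 = -tr A = -3.)
The coefficient of s is -4.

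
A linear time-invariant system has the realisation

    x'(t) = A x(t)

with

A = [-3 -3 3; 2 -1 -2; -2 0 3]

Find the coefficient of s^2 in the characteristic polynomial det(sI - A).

Expand det(sI - A) for the 3×3 matrix.
p(s) = s^3 + s^2 + 3s - 9.
(Check: constant term = det(-A) = (-1)^3 det A = -9; coefficient of s^2 = -tr A = 1.)
The coefficient of s^2 is 1.

1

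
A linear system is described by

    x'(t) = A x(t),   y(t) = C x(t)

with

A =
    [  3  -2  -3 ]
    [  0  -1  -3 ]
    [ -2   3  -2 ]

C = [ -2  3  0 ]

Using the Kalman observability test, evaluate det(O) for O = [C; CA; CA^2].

CA = [[-6, 1, -3]]
CA^2 = [[-12, 2, 21]]
Observability matrix O = [C; CA; CA^2] = [[-2, 3, 0], [-6, 1, -3], [-12, 2, 21]]
Expanding along the first row, det(O) = (-2)·(1·21 - (-3)·2) - 3·((-6)·21 - (-3)·(-12)) + 0·((-6)·2 - 1·(-12)) = (-2)·27 - 3·(-162) + 0·0 = 432
Since det(O) ≠ 0, rank(O) = 3 and the system is completely observable.

432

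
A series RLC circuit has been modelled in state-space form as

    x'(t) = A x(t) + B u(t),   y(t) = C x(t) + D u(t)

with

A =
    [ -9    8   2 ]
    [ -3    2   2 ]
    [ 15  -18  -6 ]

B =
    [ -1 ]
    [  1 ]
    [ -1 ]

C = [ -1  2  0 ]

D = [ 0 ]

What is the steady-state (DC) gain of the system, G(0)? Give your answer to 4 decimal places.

G(0) = C(-A)^{-1}B + D = -C A^{-1} B + D.
det A = -72, so A^{-1} = (1/-72)·adj(A) = [[-1/3, -1/6, -1/6], [-1/6, -1/3, -1/6], [-1/3, 7/12, -1/12]]
A^{-1} B = [1/3, 0, 1]^T
C A^{-1} B = -1/3
G(0) = D - C A^{-1} B = 0 - (-1/3) = 1/3 ≈ 0.3333

0.3333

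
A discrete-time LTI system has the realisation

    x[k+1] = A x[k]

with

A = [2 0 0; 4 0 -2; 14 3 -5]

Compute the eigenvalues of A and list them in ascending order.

-3, -2, 2

det(zI - A) = z^3 - (tr A)z^2 + (M11 + M22 + M33)z - det A, where Mii is the 2×2 principal minor of A obtained by deleting row i and column i.
tr A = 2 + 0 + (-5) = -3; M11 = 0·(-5) - (-2)·3 = 0 - (-6) = 6; M22 = 2·(-5) - 0·14 = -10 - 0 = -10; M33 = 2·0 - 0·4 = 0 - 0 = 0; sum of minors = -4.
det A = 2·(0·(-5) - (-2)·3) - 0·(4·(-5) - (-2)·14) + 0·(4·3 - 0·14) = 2·6 - 0·8 + 0·12 = 12.
So p(z) = det(zI - A) = z^3 + 3z^2 - 4z - 12.
Rational-root test: any integer root divides -12. Testing small divisors, z = -2 works: p(-2) = -8 + 12 + 8 + (-12) = 0, so (z + 2) is a factor.
Dividing, p(z) = (z + 2)(z^2 + z - 6).
Factor z^2 + z - 6: two numbers with sum -1 and product -6 are 2 and -3, so z^2 + z - 6 = (z - 2)(z + 3).
Hence p(z) = (z - 2) (z + 2) (z + 3), with roots -3, -2, 2.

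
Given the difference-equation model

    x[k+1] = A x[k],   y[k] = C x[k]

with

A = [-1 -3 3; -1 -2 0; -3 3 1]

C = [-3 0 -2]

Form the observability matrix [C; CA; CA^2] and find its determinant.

CA = [[9, 3, -11]]
CA^2 = [[21, -66, 16]]
Observability matrix O = [C; CA; CA^2] = [[-3, 0, -2], [9, 3, -11], [21, -66, 16]]
Expanding along the first row, det(O) = (-3)·(3·16 - (-11)·(-66)) - 0·(9·16 - (-11)·21) + (-2)·(9·(-66) - 3·21) = (-3)·(-678) - 0·375 + (-2)·(-657) = 3348
Since det(O) ≠ 0, rank(O) = 3 and the system is completely observable.

3348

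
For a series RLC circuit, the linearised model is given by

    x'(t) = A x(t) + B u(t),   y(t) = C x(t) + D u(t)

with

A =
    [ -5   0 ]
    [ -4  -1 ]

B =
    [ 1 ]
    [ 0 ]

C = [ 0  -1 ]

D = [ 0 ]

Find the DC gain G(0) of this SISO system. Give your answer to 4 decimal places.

G(0) = C(-A)^{-1}B + D = -C A^{-1} B + D.
det A = 5, so A^{-1} = (1/5)·adj(A) = [[-1/5, 0], [4/5, -1]]
A^{-1} B = [-1/5, 4/5]^T
C A^{-1} B = -4/5
G(0) = D - C A^{-1} B = 0 - (-4/5) = 4/5 ≈ 0.8000

0.8000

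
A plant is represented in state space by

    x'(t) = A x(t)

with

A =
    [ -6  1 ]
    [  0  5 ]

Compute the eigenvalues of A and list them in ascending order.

det(sI - A) = s^2 - (tr A)s + det A, with tr A = (-6) + 5 = -1 and det A = (-6)·5 - 1·0 = -30 - 0 = -30.
So p(s) = det(sI - A) = s^2 + s - 30.
Factor s^2 + s - 30: two numbers with sum -1 and product -30 are 5 and -6, so s^2 + s - 30 = (s - 5)(s + 6).
Hence p(s) = (s - 5) (s + 6), with roots -6, 5.
At least one eigenvalue has non-negative real part, so the system is not asymptotically stable.

-6, 5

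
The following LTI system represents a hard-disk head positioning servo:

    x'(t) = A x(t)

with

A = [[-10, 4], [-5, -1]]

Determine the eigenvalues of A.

det(sI - A) = s^2 - (tr A)s + det A, with tr A = (-10) + (-1) = -11 and det A = (-10)·(-1) - 4·(-5) = 10 - (-20) = 30.
So p(s) = det(sI - A) = s^2 + 11s + 30.
Factor s^2 + 11s + 30: two numbers with sum -11 and product 30 are -5 and -6, so s^2 + 11s + 30 = (s + 5)(s + 6).
Hence p(s) = (s + 5) (s + 6), with roots -6, -5.
All eigenvalues have negative real part, so the system is asymptotically stable.

-6, -5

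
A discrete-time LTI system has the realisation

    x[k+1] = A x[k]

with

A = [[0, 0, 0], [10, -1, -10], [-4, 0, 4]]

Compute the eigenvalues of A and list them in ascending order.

-1, 0, 4

det(zI - A) = z^3 - (tr A)z^2 + (M11 + M22 + M33)z - det A, where Mii is the 2×2 principal minor of A obtained by deleting row i and column i.
tr A = 0 + (-1) + 4 = 3; M11 = (-1)·4 - (-10)·0 = -4 - 0 = -4; M22 = 0·4 - 0·(-4) = 0 - 0 = 0; M33 = 0·(-1) - 0·10 = 0 - 0 = 0; sum of minors = -4.
det A = 0·((-1)·4 - (-10)·0) - 0·(10·4 - (-10)·(-4)) + 0·(10·0 - (-1)·(-4)) = 0·(-4) - 0·0 + 0·(-4) = 0.
So p(z) = det(zI - A) = z^3 - 3z^2 - 4z.
The constant term is 0, so p(z) = z(z^2 - 3z - 4).
Factor z^2 - 3z - 4: two numbers with sum 3 and product -4 are 4 and -1, so z^2 - 3z - 4 = (z - 4)(z + 1).
Hence p(z) = z (z - 4) (z + 1), with roots -1, 0, 4.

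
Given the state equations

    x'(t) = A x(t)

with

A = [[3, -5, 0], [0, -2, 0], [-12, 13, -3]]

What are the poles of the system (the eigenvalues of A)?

-3, -2, 3

det(sI - A) = s^3 - (tr A)s^2 + (M11 + M22 + M33)s - det A, where Mii is the 2×2 principal minor of A obtained by deleting row i and column i.
tr A = 3 + (-2) + (-3) = -2; M11 = (-2)·(-3) - 0·13 = 6 - 0 = 6; M22 = 3·(-3) - 0·(-12) = -9 - 0 = -9; M33 = 3·(-2) - (-5)·0 = -6 - 0 = -6; sum of minors = -9.
det A = 3·((-2)·(-3) - 0·13) - (-5)·(0·(-3) - 0·(-12)) + 0·(0·13 - (-2)·(-12)) = 3·6 - (-5)·0 + 0·(-24) = 18.
So p(s) = det(sI - A) = s^3 + 2s^2 - 9s - 18.
Rational-root test: any integer root divides -18. Testing small divisors, s = -2 works: p(-2) = -8 + 8 + 18 + (-18) = 0, so (s + 2) is a factor.
Dividing, p(s) = (s + 2)(s^2 - 9).
Factor s^2 - 9: two numbers with sum 0 and product -9 are 3 and -3, so s^2 - 9 = (s - 3)(s + 3).
Hence p(s) = (s - 3) (s + 2) (s + 3), with roots -3, -2, 3.
At least one eigenvalue has non-negative real part, so the system is not asymptotically stable.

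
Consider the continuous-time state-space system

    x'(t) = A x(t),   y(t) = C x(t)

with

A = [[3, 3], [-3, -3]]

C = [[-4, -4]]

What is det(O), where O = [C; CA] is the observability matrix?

CA = [[0, 0]]
Observability matrix O = [C; CA] = [[-4, -4], [0, 0]]
det(O) = (-4)·0 - (-4)·0 = 0 - 0 = 0
Since det(O) = 0, rank(O) < 2 and the system is not completely observable.

0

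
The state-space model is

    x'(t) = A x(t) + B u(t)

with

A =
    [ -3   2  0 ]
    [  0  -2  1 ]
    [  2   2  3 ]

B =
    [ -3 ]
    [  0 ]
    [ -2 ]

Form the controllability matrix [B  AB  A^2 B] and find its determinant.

424

AB = [[9], [-2], [-12]]
A^2B = [[-31], [-8], [-22]]
Controllability matrix C = [B  AB  A^2B] = [[-3, 9, -31], [0, -2, -8], [-2, -12, -22]]
Expanding along the first row, det(C) = (-3)·((-2)·(-22) - (-8)·(-12)) - 9·(0·(-22) - (-8)·(-2)) + (-31)·(0·(-12) - (-2)·(-2)) = (-3)·(-52) - 9·(-16) + (-31)·(-4) = 424
Since det(C) ≠ 0, rank(C) = 3 and the system is completely controllable.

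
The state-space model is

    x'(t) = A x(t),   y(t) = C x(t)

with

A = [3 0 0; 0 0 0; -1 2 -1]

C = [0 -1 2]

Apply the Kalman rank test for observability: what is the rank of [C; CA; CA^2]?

CA = [[-2, 4, -2]]
CA^2 = [[-4, -4, 2]]
Observability matrix O = [C; CA; CA^2] = [[0, -1, 2], [-2, 4, -2], [-4, -4, 2]]
det(O) = 0·(4·2 - (-2)·(-4)) - (-1)·((-2)·2 - (-2)·(-4)) + 2·((-2)·(-4) - 4·(-4)) = 0·0 - (-1)·(-12) + 2·24 = 36 ≠ 0, so rank(O) = 3.
rank(O) = 3 = n, so the pair (A, C) is completely observable.

3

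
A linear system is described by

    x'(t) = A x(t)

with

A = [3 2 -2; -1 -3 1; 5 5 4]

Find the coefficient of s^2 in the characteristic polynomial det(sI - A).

Expand det(sI - A) for the 3×3 matrix.
p(s) = s^3 - 4s^2 - 2s + 53.
(Check: constant term = det(-A) = (-1)^3 det A = 53; coefficient of s^2 = -tr A = -4.)
The coefficient of s^2 is -4.

-4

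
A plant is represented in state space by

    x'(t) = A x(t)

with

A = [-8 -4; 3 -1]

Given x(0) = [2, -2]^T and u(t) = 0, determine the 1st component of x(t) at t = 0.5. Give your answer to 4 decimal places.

0.2707

det(sI - A) = s^2 - (tr A)s + det A, with tr A = (-8) + (-1) = -9 and det A = (-8)·(-1) - (-4)·3 = 8 - (-12) = 20.
So p(s) = det(sI - A) = s^2 + 9s + 20.
Factor s^2 + 9s + 20: two numbers with sum -9 and product 20 are -4 and -5, so s^2 + 9s + 20 = (s + 4)(s + 5).
Hence p(s) = (s + 4) (s + 5), with roots -5, -4.
The eigenvalues -5, -4 are distinct and real, so A is diagonalisable and x(t) = e^{At} x(0) = V diag(e^{λ_i t}) V^{-1} x(0), where the columns of V are the eigenvectors.
λ = -5: A - (-5)I = [[-3, -4], [3, 4]]. Row 1 gives (-3)·v1 + (-4)·v2 = 0, so take v_1 = [-4, 3]^T.
λ = -4: A - (-4)I = [[-4, -4], [3, 3]]. Row 1 gives (-4)·v1 + (-4)·v2 = 0, so take v_2 = [-1, 1]^T.
V = [v_1 v_2] = [[-4, -1], [3, 1]] has det V = -1, so V^{-1} = adj(V)/det V = [[-1, -1], [3, 4]].
Modal coordinates z(0) = V^{-1} x(0): (-1)·2 + (-1)·(-2) = 0; 3·2 + 4·(-2) = -2; so z(0) = [0, -2]^T.
x_1(t) = Σ_i (v_i)_1 · z_i(0) · e^{λ_i t} (row 1 of V times the modal terms).
x_1(0.5) = (-4)·0·e^{-5·0.5} + (-1)·(-2)·e^{-4·0.5} = 0·0.082085 + 2·0.135335 = 0.2707.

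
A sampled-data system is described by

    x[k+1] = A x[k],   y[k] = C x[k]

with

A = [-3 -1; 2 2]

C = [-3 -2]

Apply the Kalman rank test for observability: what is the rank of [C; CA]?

2

CA = [[5, -1]]
Observability matrix O = [C; CA] = [[-3, -2], [5, -1]]
det(O) = (-3)·(-1) - (-2)·5 = 3 - (-10) = 13 ≠ 0, so rank(O) = 2.
rank(O) = 2 = n, so the pair (A, C) is completely observable.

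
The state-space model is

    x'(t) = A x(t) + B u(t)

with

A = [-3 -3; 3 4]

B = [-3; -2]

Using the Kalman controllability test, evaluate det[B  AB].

81

AB = [[15], [-17]]
Controllability matrix C = [B  AB] = [[-3, 15], [-2, -17]]
det(C) = (-3)·(-17) - 15·(-2) = 51 - (-30) = 81
Since det(C) ≠ 0, rank(C) = 2 and the system is completely controllable.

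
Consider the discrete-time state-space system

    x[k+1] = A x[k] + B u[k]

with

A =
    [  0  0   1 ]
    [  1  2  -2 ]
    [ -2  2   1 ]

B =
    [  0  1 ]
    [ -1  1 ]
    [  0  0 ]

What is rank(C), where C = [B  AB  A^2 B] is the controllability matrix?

3

AB = [[0, 0], [-2, 3], [-2, 0]]
A^2B = [[-2, 0], [0, 6], [-6, 6]]
Controllability matrix C = [B  AB  A^2B] = [[0, 1, 0, 0, -2, 0], [-1, 1, -2, 3, 0, 6], [0, 0, -2, 0, -6, 6]]
Take the 3×3 submatrix of C formed by columns 1, 2, 3: [[0, 1, 0], [-1, 1, -2], [0, 0, -2]]. Its determinant is 0·(1·(-2) - (-2)·0) - 1·((-1)·(-2) - (-2)·0) + 0·((-1)·0 - 1·0) = 0·(-2) - 1·2 + 0·0 = -2 ≠ 0.
So rank(C) ≥ 3; since C has 3 rows, rank(C) = 3.
rank(C) = 3 = n, so the pair (A, B) is completely controllable.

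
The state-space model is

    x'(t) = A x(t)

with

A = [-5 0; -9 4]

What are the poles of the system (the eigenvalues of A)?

-5, 4

det(sI - A) = s^2 - (tr A)s + det A, with tr A = (-5) + 4 = -1 and det A = (-5)·4 - 0·(-9) = -20 - 0 = -20.
So p(s) = det(sI - A) = s^2 + s - 20.
Factor s^2 + s - 20: two numbers with sum -1 and product -20 are 4 and -5, so s^2 + s - 20 = (s - 4)(s + 5).
Hence p(s) = (s - 4) (s + 5), with roots -5, 4.
At least one eigenvalue has non-negative real part, so the system is not asymptotically stable.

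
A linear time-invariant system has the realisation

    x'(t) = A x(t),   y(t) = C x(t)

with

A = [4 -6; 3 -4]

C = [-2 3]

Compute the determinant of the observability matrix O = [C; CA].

-3

CA = [[1, 0]]
Observability matrix O = [C; CA] = [[-2, 3], [1, 0]]
det(O) = (-2)·0 - 3·1 = 0 - 3 = -3
Since det(O) ≠ 0, rank(O) = 2 and the system is completely observable.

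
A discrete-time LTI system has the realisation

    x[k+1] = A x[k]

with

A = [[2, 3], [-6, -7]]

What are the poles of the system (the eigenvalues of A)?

det(zI - A) = z^2 - (tr A)z + det A, with tr A = 2 + (-7) = -5 and det A = 2·(-7) - 3·(-6) = -14 - (-18) = 4.
So p(z) = det(zI - A) = z^2 + 5z + 4.
Factor z^2 + 5z + 4: two numbers with sum -5 and product 4 are -1 and -4, so z^2 + 5z + 4 = (z + 1)(z + 4).
Hence p(z) = (z + 1) (z + 4), with roots -4, -1.

-4, -1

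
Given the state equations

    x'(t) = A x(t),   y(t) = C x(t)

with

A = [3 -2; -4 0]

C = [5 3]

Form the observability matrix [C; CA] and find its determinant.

CA = [[3, -10]]
Observability matrix O = [C; CA] = [[5, 3], [3, -10]]
det(O) = 5·(-10) - 3·3 = -50 - 9 = -59
Since det(O) ≠ 0, rank(O) = 2 and the system is completely observable.

-59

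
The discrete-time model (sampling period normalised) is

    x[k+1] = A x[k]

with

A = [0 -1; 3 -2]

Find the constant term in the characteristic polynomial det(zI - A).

For a 2×2 matrix, det(zI - A) = z^2 - (tr A)z + det A.
tr A = -2, det A = 3.
So p(z) = z^2 + 2z + 3.
The constant term is 3.

3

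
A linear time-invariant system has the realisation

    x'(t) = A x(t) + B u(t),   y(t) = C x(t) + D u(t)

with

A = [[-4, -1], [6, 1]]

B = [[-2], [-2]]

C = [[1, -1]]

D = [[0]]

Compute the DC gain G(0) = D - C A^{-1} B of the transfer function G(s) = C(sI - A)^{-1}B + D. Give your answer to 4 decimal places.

G(0) = C(-A)^{-1}B + D = -C A^{-1} B + D.
det A = 2, so A^{-1} = (1/2)·adj(A) = [[1/2, 1/2], [-3, -2]]
A^{-1} B = [-2, 10]^T
C A^{-1} B = -12
G(0) = D - C A^{-1} B = 0 - (-12) = 12

12.0000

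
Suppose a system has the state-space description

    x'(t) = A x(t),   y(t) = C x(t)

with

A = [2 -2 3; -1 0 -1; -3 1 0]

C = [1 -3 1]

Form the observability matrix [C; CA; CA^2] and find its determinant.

CA = [[2, -1, 6]]
CA^2 = [[-13, 2, 7]]
Observability matrix O = [C; CA; CA^2] = [[1, -3, 1], [2, -1, 6], [-13, 2, 7]]
Expanding along the first row, det(O) = 1·((-1)·7 - 6·2) - (-3)·(2·7 - 6·(-13)) + 1·(2·2 - (-1)·(-13)) = 1·(-19) - (-3)·92 + 1·(-9) = 248
Since det(O) ≠ 0, rank(O) = 3 and the system is completely observable.

248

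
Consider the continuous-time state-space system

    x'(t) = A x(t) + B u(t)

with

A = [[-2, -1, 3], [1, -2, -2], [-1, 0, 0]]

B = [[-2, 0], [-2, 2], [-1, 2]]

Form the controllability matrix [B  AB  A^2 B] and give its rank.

AB = [[3, 4], [4, -8], [2, 0]]
A^2B = [[-4, 0], [-9, 20], [-3, -4]]
Controllability matrix C = [B  AB  A^2B] = [[-2, 0, 3, 4, -4, 0], [-2, 2, 4, -8, -9, 20], [-1, 2, 2, 0, -3, -4]]
Take the 3×3 submatrix of C formed by columns 1, 2, 3: [[-2, 0, 3], [-2, 2, 4], [-1, 2, 2]]. Its determinant is (-2)·(2·2 - 4·2) - 0·((-2)·2 - 4·(-1)) + 3·((-2)·2 - 2·(-1)) = (-2)·(-4) - 0·0 + 3·(-2) = 2 ≠ 0.
So rank(C) ≥ 3; since C has 3 rows, rank(C) = 3.
rank(C) = 3 = n, so the pair (A, B) is completely controllable.

3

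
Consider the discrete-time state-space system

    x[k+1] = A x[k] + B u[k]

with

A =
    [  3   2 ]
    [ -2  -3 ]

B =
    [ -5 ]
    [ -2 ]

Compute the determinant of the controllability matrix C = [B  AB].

-118

AB = [[-19], [16]]
Controllability matrix C = [B  AB] = [[-5, -19], [-2, 16]]
det(C) = (-5)·16 - (-19)·(-2) = -80 - 38 = -118
Since det(C) ≠ 0, rank(C) = 2 and the system is completely controllable.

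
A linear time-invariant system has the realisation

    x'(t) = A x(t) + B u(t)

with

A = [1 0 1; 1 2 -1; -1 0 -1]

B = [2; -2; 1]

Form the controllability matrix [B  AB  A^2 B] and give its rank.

2

AB = [[3], [-3], [-3]]
A^2B = [[0], [0], [0]]
Controllability matrix C = [B  AB  A^2B] = [[2, 3, 0], [-2, -3, 0], [1, -3, 0]]
The rows r1, r2, r3 of C are linearly dependent: r1 + r2 = 0 (check each entry), so rank(C) ≤ 2.
The 2×2 minor from rows 1, 3, columns 1, 2 is 2·(-3) - 3·1 = -6 - 3 = -9 ≠ 0, so rank(C) = 2.
rank(C) = 2 < n = 3, so the pair (A, B) is not completely controllable.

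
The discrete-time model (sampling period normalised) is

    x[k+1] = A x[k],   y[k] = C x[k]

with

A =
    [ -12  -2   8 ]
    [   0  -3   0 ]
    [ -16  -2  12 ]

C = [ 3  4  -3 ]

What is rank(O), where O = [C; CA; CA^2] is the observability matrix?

2

CA = [[12, -12, -12]]
CA^2 = [[48, 36, -48]]
Observability matrix O = [C; CA; CA^2] = [[3, 4, -3], [12, -12, -12], [48, 36, -48]]
The columns c1, c2, c3 of O are linearly dependent: c1 + c3 = 0 (check each entry), so rank(O) ≤ 2.
The 2×2 minor from rows 1, 2, columns 1, 2 is 3·(-12) - 4·12 = -36 - 48 = -84 ≠ 0, so rank(O) = 2.
rank(O) = 2 < n = 3, so the pair (A, C) is not completely observable.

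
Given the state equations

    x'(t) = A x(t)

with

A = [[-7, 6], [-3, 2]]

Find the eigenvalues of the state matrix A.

-4, -1

det(sI - A) = s^2 - (tr A)s + det A, with tr A = (-7) + 2 = -5 and det A = (-7)·2 - 6·(-3) = -14 - (-18) = 4.
So p(s) = det(sI - A) = s^2 + 5s + 4.
Factor s^2 + 5s + 4: two numbers with sum -5 and product 4 are -1 and -4, so s^2 + 5s + 4 = (s + 1)(s + 4).
Hence p(s) = (s + 1) (s + 4), with roots -4, -1.
All eigenvalues have negative real part, so the system is asymptotically stable.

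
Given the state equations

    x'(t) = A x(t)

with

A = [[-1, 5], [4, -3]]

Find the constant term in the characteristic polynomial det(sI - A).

For a 2×2 matrix, det(sI - A) = s^2 - (tr A)s + det A.
tr A = -4, det A = -17.
So p(s) = s^2 + 4s - 17.
The constant term is -17.

-17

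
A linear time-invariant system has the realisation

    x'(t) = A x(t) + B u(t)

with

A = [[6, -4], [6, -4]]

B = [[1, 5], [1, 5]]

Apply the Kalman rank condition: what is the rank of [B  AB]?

AB = [[2, 10], [2, 10]]
Controllability matrix C = [B  AB] = [[1, 5, 2, 10], [1, 5, 2, 10]]
Every column of C is a scalar multiple of column 1 = [1, 1] (multipliers 1, 5, 2, 10), so the columns span a one-dimensional space.
C ≠ 0, hence rank(C) = 1.
rank(C) = 1 < n = 2, so the pair (A, B) is not completely controllable.

1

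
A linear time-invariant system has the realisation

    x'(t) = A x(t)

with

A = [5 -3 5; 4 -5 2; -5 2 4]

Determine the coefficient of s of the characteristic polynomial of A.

Expand det(sI - A) for the 3×3 matrix.
p(s) = s^3 - 4s^2 + 8s + 127.
(Check: constant term = det(-A) = (-1)^3 det A = 127; coefficient of s^2 = -tr A = -4.)
The coefficient of s is 8.

8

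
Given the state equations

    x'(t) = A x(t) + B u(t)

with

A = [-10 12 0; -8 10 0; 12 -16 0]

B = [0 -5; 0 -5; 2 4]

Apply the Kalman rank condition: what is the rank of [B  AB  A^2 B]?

2

AB = [[0, -10], [0, -10], [0, 20]]
A^2B = [[0, -20], [0, -20], [0, 40]]
Controllability matrix C = [B  AB  A^2B] = [[0, -5, 0, -10, 0, -20], [0, -5, 0, -10, 0, -20], [2, 4, 0, 20, 0, 40]]
The rows r1, r2, r3 of C are linearly dependent: -r1 + r2 = 0 (check each entry), so rank(C) ≤ 2.
The 2×2 minor from rows 1, 3, columns 1, 2 is 0·4 - (-5)·2 = 0 - (-10) = 10 ≠ 0, so rank(C) = 2.
rank(C) = 2 < n = 3, so the pair (A, B) is not completely controllable.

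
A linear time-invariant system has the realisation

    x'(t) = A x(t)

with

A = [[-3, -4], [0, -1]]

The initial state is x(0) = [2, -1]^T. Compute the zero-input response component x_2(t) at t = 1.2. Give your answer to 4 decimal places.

-0.3012

det(sI - A) = s^2 - (tr A)s + det A, with tr A = (-3) + (-1) = -4 and det A = (-3)·(-1) - (-4)·0 = 3 - 0 = 3.
So p(s) = det(sI - A) = s^2 + 4s + 3.
Factor s^2 + 4s + 3: two numbers with sum -4 and product 3 are -1 and -3, so s^2 + 4s + 3 = (s + 1)(s + 3).
Hence p(s) = (s + 1) (s + 3), with roots -3, -1.
The eigenvalues -3, -1 are distinct and real, so A is diagonalisable and x(t) = e^{At} x(0) = V diag(e^{λ_i t}) V^{-1} x(0), where the columns of V are the eigenvectors.
λ = -3: A - (-3)I = [[0, -4], [0, 2]]. Row 1 gives 0·v1 + (-4)·v2 = 0, so take v_1 = [-1, 0]^T.
λ = -1: A - (-1)I = [[-2, -4], [0, 0]]. Row 1 gives (-2)·v1 + (-4)·v2 = 0, so take v_2 = [2, -1]^T.
V = [v_1 v_2] = [[-1, 2], [0, -1]] has det V = 1, so V^{-1} = adj(V)/det V = [[-1, -2], [0, -1]].
Modal coordinates z(0) = V^{-1} x(0): (-1)·2 + (-2)·(-1) = 0; 0·2 + (-1)·(-1) = 1; so z(0) = [0, 1]^T.
x_2(t) = Σ_i (v_i)_2 · z_i(0) · e^{λ_i t} (row 2 of V times the modal terms).
x_2(1.2) = 0·0·e^{-3·1.2} + (-1)·1·e^{-1·1.2} = 0·0.027324 + (-1)·0.301194 = -0.3012.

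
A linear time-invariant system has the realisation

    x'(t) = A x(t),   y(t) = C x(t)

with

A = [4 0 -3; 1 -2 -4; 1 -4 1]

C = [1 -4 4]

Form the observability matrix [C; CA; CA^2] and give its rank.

3

CA = [[4, -8, 17]]
CA^2 = [[25, -52, 37]]
Observability matrix O = [C; CA; CA^2] = [[1, -4, 4], [4, -8, 17], [25, -52, 37]]
det(O) = 1·((-8)·37 - 17·(-52)) - (-4)·(4·37 - 17·25) + 4·(4·(-52) - (-8)·25) = 1·588 - (-4)·(-277) + 4·(-8) = -552 ≠ 0, so rank(O) = 3.
rank(O) = 3 = n, so the pair (A, C) is completely observable.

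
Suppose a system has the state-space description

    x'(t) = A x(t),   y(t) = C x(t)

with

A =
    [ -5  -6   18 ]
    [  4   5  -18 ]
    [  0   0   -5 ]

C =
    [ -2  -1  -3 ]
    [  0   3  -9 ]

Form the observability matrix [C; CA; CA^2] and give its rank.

2

CA = [[6, 7, -3], [12, 15, -9]]
CA^2 = [[-2, -1, -3], [0, 3, -9]]
Observability matrix O = [C; CA; CA^2] = [[-2, -1, -3], [0, 3, -9], [6, 7, -3], [12, 15, -9], [-2, -1, -3], [0, 3, -9]]
The columns c1, c2, c3 of O are linearly dependent: -3·c1 + 3·c2 + c3 = 0 (check each entry), so rank(O) ≤ 2.
The 2×2 minor from rows 1, 2, columns 1, 2 is (-2)·3 - (-1)·0 = -6 - 0 = -6 ≠ 0, so rank(O) = 2.
rank(O) = 2 < n = 3, so the pair (A, C) is not completely observable.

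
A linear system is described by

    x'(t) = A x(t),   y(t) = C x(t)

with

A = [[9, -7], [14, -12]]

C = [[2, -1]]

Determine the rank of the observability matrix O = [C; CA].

1

CA = [[4, -2]]
Observability matrix O = [C; CA] = [[2, -1], [4, -2]]
Every row of O is a scalar multiple of row 1 = [2, -1] (multipliers 1, 2), so the rows span a one-dimensional space.
O ≠ 0, hence rank(O) = 1.
rank(O) = 1 < n = 2, so the pair (A, C) is not completely observable.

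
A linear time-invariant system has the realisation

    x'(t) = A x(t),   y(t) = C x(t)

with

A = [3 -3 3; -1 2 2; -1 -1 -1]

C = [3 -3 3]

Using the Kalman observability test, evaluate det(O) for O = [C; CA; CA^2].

CA = [[9, -18, 0]]
CA^2 = [[45, -63, -9]]
Observability matrix O = [C; CA; CA^2] = [[3, -3, 3], [9, -18, 0], [45, -63, -9]]
Expanding along the first row, det(O) = 3·((-18)·(-9) - 0·(-63)) - (-3)·(9·(-9) - 0·45) + 3·(9·(-63) - (-18)·45) = 3·162 - (-3)·(-81) + 3·243 = 972
Since det(O) ≠ 0, rank(O) = 3 and the system is completely observable.

972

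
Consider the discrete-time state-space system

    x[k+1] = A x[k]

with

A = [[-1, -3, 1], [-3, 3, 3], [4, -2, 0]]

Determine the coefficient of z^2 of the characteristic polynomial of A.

Expand det(zI - A) for the 3×3 matrix.
p(z) = z^3 - 2z^2 - 10z + 48.
(Check: constant term = det(-A) = (-1)^3 det A = 48; coefficient of z^2 = -tr A = -2.)
The coefficient of z^2 is -2.

-2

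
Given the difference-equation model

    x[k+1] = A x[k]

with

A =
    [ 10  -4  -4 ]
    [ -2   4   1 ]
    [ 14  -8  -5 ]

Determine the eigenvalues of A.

2, 3, 4

det(zI - A) = z^3 - (tr A)z^2 + (M11 + M22 + M33)z - det A, where Mii is the 2×2 principal minor of A obtained by deleting row i and column i.
tr A = 10 + 4 + (-5) = 9; M11 = 4·(-5) - 1·(-8) = -20 - (-8) = -12; M22 = 10·(-5) - (-4)·14 = -50 - (-56) = 6; M33 = 10·4 - (-4)·(-2) = 40 - 8 = 32; sum of minors = 26.
det A = 10·(4·(-5) - 1·(-8)) - (-4)·((-2)·(-5) - 1·14) + (-4)·((-2)·(-8) - 4·14) = 10·(-12) - (-4)·(-4) + (-4)·(-40) = 24.
So p(z) = det(zI - A) = z^3 - 9z^2 + 26z - 24.
Rational-root test: any integer root divides -24. Testing small divisors, z = 2 works: p(2) = 8 + (-36) + 52 + (-24) = 0, so (z - 2) is a factor.
Dividing, p(z) = (z - 2)(z^2 - 7z + 12).
Factor z^2 - 7z + 12: two numbers with sum 7 and product 12 are 4 and 3, so z^2 - 7z + 12 = (z - 4)(z - 3).
Hence p(z) = (z - 4) (z - 3) (z - 2), with roots 2, 3, 4.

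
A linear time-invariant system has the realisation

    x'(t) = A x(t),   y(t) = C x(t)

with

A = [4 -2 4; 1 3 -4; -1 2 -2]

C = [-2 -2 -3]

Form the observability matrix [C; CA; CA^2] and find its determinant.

CA = [[-7, -8, 6]]
CA^2 = [[-42, 2, -8]]
Observability matrix O = [C; CA; CA^2] = [[-2, -2, -3], [-7, -8, 6], [-42, 2, -8]]
Expanding along the first row, det(O) = (-2)·((-8)·(-8) - 6·2) - (-2)·((-7)·(-8) - 6·(-42)) + (-3)·((-7)·2 - (-8)·(-42)) = (-2)·52 - (-2)·308 + (-3)·(-350) = 1562
Since det(O) ≠ 0, rank(O) = 3 and the system is completely observable.

1562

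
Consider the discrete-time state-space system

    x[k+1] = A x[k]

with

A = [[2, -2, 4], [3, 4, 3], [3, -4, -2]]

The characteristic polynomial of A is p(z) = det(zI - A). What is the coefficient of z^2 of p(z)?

Expand det(zI - A) for the 3×3 matrix.
p(z) = z^3 - 4z^2 + 2z + 118.
(Check: constant term = det(-A) = (-1)^3 det A = 118; coefficient of z^2 = -tr A = -4.)
The coefficient of z^2 is -4.

-4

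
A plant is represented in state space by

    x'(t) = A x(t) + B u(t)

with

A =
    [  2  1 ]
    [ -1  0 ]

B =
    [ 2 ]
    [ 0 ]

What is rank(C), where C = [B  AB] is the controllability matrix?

2

AB = [[4], [-2]]
Controllability matrix C = [B  AB] = [[2, 4], [0, -2]]
det(C) = 2·(-2) - 4·0 = -4 - 0 = -4 ≠ 0, so rank(C) = 2.
rank(C) = 2 = n, so the pair (A, B) is completely controllable.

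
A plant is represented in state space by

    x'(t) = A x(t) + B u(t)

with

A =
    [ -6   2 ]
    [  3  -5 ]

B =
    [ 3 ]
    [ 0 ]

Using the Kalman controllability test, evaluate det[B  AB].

AB = [[-18], [9]]
Controllability matrix C = [B  AB] = [[3, -18], [0, 9]]
det(C) = 3·9 - (-18)·0 = 27 - 0 = 27
Since det(C) ≠ 0, rank(C) = 2 and the system is completely controllable.

27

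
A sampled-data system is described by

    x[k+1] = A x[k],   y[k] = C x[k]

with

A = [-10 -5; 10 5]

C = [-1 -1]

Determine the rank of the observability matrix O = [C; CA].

1

CA = [[0, 0]]
Observability matrix O = [C; CA] = [[-1, -1], [0, 0]]
Every row of O is a scalar multiple of row 1 = [-1, -1] (multipliers 1, 0), so the rows span a one-dimensional space.
O ≠ 0, hence rank(O) = 1.
rank(O) = 1 < n = 2, so the pair (A, C) is not completely observable.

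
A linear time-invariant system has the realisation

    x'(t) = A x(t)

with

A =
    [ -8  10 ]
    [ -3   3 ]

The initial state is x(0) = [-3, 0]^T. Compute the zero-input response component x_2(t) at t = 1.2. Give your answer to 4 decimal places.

0.5705

det(sI - A) = s^2 - (tr A)s + det A, with tr A = (-8) + 3 = -5 and det A = (-8)·3 - 10·(-3) = -24 - (-30) = 6.
So p(s) = det(sI - A) = s^2 + 5s + 6.
Factor s^2 + 5s + 6: two numbers with sum -5 and product 6 are -2 and -3, so s^2 + 5s + 6 = (s + 2)(s + 3).
Hence p(s) = (s + 2) (s + 3), with roots -3, -2.
The eigenvalues -3, -2 are distinct and real, so A is diagonalisable and x(t) = e^{At} x(0) = V diag(e^{λ_i t}) V^{-1} x(0), where the columns of V are the eigenvectors.
λ = -3: A - (-3)I = [[-5, 10], [-3, 6]]. Row 1 gives (-5)·v1 + 10·v2 = 0, so take v_1 = [-2, -1]^T.
λ = -2: A - (-2)I = [[-6, 10], [-3, 5]]. Row 1 gives (-6)·v1 + 10·v2 = 0, so take v_2 = [5, 3]^T.
V = [v_1 v_2] = [[-2, 5], [-1, 3]] has det V = -1, so V^{-1} = adj(V)/det V = [[-3, 5], [-1, 2]].
Modal coordinates z(0) = V^{-1} x(0): (-3)·(-3) + 5·0 = 9; (-1)·(-3) + 2·0 = 3; so z(0) = [9, 3]^T.
x_2(t) = Σ_i (v_i)_2 · z_i(0) · e^{λ_i t} (row 2 of V times the modal terms).
x_2(1.2) = (-1)·9·e^{-3·1.2} + 3·3·e^{-2·1.2} = (-9)·0.027324 + 9·0.090718 = 0.5705.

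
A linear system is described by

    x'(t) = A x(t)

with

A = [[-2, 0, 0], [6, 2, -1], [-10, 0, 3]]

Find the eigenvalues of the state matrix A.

-2, 2, 3

det(sI - A) = s^3 - (tr A)s^2 + (M11 + M22 + M33)s - det A, where Mii is the 2×2 principal minor of A obtained by deleting row i and column i.
tr A = (-2) + 2 + 3 = 3; M11 = 2·3 - (-1)·0 = 6 - 0 = 6; M22 = (-2)·3 - 0·(-10) = -6 - 0 = -6; M33 = (-2)·2 - 0·6 = -4 - 0 = -4; sum of minors = -4.
det A = (-2)·(2·3 - (-1)·0) - 0·(6·3 - (-1)·(-10)) + 0·(6·0 - 2·(-10)) = (-2)·6 - 0·8 + 0·20 = -12.
So p(s) = det(sI - A) = s^3 - 3s^2 - 4s + 12.
Rational-root test: any integer root divides 12. Testing small divisors, s = -2 works: p(-2) = -8 + (-12) + 8 + 12 = 0, so (s + 2) is a factor.
Dividing, p(s) = (s + 2)(s^2 - 5s + 6).
Factor s^2 - 5s + 6: two numbers with sum 5 and product 6 are 3 and 2, so s^2 - 5s + 6 = (s - 3)(s - 2).
Hence p(s) = (s - 3) (s - 2) (s + 2), with roots -2, 2, 3.
At least one eigenvalue has non-negative real part, so the system is not asymptotically stable.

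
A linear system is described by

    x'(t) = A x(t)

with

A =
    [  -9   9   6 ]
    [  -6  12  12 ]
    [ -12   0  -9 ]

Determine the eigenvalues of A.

det(sI - A) = s^3 - (tr A)s^2 + (M11 + M22 + M33)s - det A, where Mii is the 2×2 principal minor of A obtained by deleting row i and column i.
tr A = (-9) + 12 + (-9) = -6; M11 = 12·(-9) - 12·0 = -108 - 0 = -108; M22 = (-9)·(-9) - 6·(-12) = 81 - (-72) = 153; M33 = (-9)·12 - 9·(-6) = -108 - (-54) = -54; sum of minors = -9.
det A = (-9)·(12·(-9) - 12·0) - 9·((-6)·(-9) - 12·(-12)) + 6·((-6)·0 - 12·(-12)) = (-9)·(-108) - 9·198 + 6·144 = 54.
So p(s) = det(sI - A) = s^3 + 6s^2 - 9s - 54.
Rational-root test: any integer root divides -54. Testing small divisors, s = -3 works: p(-3) = -27 + 54 + 27 + (-54) = 0, so (s + 3) is a factor.
Dividing, p(s) = (s + 3)(s^2 + 3s - 18).
Factor s^2 + 3s - 18: two numbers with sum -3 and product -18 are 3 and -6, so s^2 + 3s - 18 = (s - 3)(s + 6).
Hence p(s) = (s - 3) (s + 3) (s + 6), with roots -6, -3, 3.
At least one eigenvalue has non-negative real part, so the system is not asymptotically stable.

-6, -3, 3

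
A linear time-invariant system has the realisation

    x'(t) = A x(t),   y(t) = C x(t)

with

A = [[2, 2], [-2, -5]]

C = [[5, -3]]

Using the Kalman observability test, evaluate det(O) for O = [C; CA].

173

CA = [[16, 25]]
Observability matrix O = [C; CA] = [[5, -3], [16, 25]]
det(O) = 5·25 - (-3)·16 = 125 - (-48) = 173
Since det(O) ≠ 0, rank(O) = 2 and the system is completely observable.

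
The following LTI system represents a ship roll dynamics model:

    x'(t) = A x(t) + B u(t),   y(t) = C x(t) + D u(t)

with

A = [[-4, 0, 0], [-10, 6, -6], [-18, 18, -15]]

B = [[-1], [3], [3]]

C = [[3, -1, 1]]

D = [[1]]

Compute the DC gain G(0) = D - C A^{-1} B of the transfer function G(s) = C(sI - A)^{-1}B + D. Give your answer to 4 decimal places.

G(0) = C(-A)^{-1}B + D = -C A^{-1} B + D.
det A = -72, so A^{-1} = (1/-72)·adj(A) = [[-1/4, 0, 0], [7/12, -5/6, 1/3], [1, -1, 1/3]]
A^{-1} B = [1/4, -25/12, -3]^T
C A^{-1} B = -1/6
G(0) = D - C A^{-1} B = 1 - (-1/6) = 7/6 ≈ 1.1667

1.1667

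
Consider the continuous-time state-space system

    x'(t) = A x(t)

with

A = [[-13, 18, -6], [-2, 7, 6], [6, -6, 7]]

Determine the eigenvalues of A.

-5, 1, 5

det(sI - A) = s^3 - (tr A)s^2 + (M11 + M22 + M33)s - det A, where Mii is the 2×2 principal minor of A obtained by deleting row i and column i.
tr A = (-13) + 7 + 7 = 1; M11 = 7·7 - 6·(-6) = 49 - (-36) = 85; M22 = (-13)·7 - (-6)·6 = -91 - (-36) = -55; M33 = (-13)·7 - 18·(-2) = -91 - (-36) = -55; sum of minors = -25.
det A = (-13)·(7·7 - 6·(-6)) - 18·((-2)·7 - 6·6) + (-6)·((-2)·(-6) - 7·6) = (-13)·85 - 18·(-50) + (-6)·(-30) = -25.
So p(s) = det(sI - A) = s^3 - s^2 - 25s + 25.
Rational-root test: any integer root divides 25. Testing small divisors, s = 1 works: p(1) = 1 + (-1) + (-25) + 25 = 0, so (s - 1) is a factor.
Dividing, p(s) = (s - 1)(s^2 - 25).
Factor s^2 - 25: two numbers with sum 0 and product -25 are 5 and -5, so s^2 - 25 = (s - 5)(s + 5).
Hence p(s) = (s - 5) (s - 1) (s + 5), with roots -5, 1, 5.
At least one eigenvalue has non-negative real part, so the system is not asymptotically stable.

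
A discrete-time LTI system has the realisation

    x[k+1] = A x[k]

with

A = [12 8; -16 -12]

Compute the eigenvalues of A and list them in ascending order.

det(zI - A) = z^2 - (tr A)z + det A, with tr A = 12 + (-12) = 0 and det A = 12·(-12) - 8·(-16) = -144 - (-128) = -16.
So p(z) = det(zI - A) = z^2 - 16.
Factor z^2 - 16: two numbers with sum 0 and product -16 are 4 and -4, so z^2 - 16 = (z - 4)(z + 4).
Hence p(z) = (z - 4) (z + 4), with roots -4, 4.

-4, 4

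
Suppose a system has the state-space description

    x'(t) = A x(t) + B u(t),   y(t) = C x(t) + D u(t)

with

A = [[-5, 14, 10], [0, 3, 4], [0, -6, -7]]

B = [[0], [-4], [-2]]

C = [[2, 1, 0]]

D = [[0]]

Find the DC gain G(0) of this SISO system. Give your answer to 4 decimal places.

G(0) = C(-A)^{-1}B + D = -C A^{-1} B + D.
det A = -15, so A^{-1} = (1/-15)·adj(A) = [[-1/5, -38/15, -26/15], [0, -7/3, -4/3], [0, 2, 1]]
A^{-1} B = [68/5, 12, -10]^T
C A^{-1} B = 196/5
G(0) = D - C A^{-1} B = 0 - (196/5) = -196/5 ≈ -39.2000

-39.2000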